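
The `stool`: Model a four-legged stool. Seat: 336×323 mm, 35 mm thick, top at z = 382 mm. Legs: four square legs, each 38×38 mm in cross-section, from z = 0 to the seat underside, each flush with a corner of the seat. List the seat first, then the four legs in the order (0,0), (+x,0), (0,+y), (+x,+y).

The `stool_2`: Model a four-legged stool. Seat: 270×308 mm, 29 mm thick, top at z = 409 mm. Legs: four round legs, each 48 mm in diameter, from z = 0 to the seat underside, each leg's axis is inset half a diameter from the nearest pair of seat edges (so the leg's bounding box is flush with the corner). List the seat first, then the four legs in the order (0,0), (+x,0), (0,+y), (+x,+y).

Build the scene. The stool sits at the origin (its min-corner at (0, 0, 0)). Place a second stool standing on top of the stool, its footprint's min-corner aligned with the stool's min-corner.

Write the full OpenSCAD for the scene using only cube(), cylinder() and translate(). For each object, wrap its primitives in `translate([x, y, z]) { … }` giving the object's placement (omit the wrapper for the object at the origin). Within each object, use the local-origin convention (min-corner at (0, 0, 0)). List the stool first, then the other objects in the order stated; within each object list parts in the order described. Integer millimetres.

translate([0, 0, 347]) cube([336, 323, 35]);
cube([38, 38, 347]);
translate([298, 0, 0]) cube([38, 38, 347]);
translate([0, 285, 0]) cube([38, 38, 347]);
translate([298, 285, 0]) cube([38, 38, 347]);
translate([0, 0, 382]) {
  translate([0, 0, 380]) cube([270, 308, 29]);
  translate([24, 24, 0]) cylinder(h = 380, r = 24);
  translate([246, 24, 0]) cylinder(h = 380, r = 24);
  translate([24, 284, 0]) cylinder(h = 380, r = 24);
  translate([246, 284, 0]) cylinder(h = 380, r = 24);
}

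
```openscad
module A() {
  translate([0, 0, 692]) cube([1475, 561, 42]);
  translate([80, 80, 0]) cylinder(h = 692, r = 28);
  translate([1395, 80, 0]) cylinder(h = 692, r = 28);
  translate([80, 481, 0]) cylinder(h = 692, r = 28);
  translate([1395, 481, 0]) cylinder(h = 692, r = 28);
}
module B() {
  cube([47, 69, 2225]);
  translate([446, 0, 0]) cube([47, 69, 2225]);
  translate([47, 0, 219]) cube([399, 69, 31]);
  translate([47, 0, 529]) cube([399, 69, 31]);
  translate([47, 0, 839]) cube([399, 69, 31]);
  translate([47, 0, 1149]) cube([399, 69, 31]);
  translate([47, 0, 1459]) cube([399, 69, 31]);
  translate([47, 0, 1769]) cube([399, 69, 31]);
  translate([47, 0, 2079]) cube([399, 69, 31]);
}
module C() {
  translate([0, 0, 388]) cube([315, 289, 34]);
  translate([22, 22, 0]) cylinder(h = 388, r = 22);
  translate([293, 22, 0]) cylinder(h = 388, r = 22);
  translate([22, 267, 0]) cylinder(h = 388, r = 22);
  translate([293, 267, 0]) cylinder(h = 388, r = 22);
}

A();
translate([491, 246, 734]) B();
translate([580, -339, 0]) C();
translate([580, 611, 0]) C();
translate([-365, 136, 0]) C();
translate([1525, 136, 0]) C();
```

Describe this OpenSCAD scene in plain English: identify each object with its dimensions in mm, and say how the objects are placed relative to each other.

A is a table: top 1475 mm (x) × 561 mm (y), 42 mm thick, upper face at z = 734 mm, on four round legs of 56 mm diameter, each leg's bounding box inset 52 mm from the nearest pair of top edges, running from z = 0 to the bottom of the top.

B is a straight ladder. Two 47×69 mm vertical rails, 2225 mm tall, stand 493 mm apart (outside-to-outside) with their front faces coplanar on the −y side. 7 rungs, each 69 mm deep and 31 mm tall, span between the inner faces of the rails, front faces flush with the rails. The lowest rung's underside is at z = 219 mm and rungs are spaced 310 mm apart (underside to underside).

C is a four-legged stool. The seat is a 315×289×34 mm slab whose top surface is at z = 422 mm; four round legs, each 44 mm in diameter, run from the floor (z = 0) to the underside of the seat, each leg's axis is inset half a diameter from the nearest pair of seat edges (so the leg's bounding box is flush with the corner).

The ladder is on top of the table, centred. Four stools sit around the table at the −y, +y, −x, +x sides.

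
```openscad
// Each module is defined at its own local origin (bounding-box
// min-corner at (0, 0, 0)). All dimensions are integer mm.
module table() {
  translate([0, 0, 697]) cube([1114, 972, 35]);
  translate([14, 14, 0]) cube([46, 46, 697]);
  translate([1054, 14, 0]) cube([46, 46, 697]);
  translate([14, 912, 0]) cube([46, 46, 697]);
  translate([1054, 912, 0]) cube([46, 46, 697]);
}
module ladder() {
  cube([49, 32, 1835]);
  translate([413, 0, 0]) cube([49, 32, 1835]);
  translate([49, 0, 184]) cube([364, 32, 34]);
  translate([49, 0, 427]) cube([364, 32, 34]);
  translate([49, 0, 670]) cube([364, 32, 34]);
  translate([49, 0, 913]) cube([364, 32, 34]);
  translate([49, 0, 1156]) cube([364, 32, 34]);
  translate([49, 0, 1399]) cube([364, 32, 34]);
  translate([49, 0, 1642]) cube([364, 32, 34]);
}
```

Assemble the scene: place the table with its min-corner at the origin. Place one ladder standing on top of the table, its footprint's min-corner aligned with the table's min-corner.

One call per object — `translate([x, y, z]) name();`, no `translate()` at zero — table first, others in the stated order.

table();
translate([0, 0, 732]) ladder();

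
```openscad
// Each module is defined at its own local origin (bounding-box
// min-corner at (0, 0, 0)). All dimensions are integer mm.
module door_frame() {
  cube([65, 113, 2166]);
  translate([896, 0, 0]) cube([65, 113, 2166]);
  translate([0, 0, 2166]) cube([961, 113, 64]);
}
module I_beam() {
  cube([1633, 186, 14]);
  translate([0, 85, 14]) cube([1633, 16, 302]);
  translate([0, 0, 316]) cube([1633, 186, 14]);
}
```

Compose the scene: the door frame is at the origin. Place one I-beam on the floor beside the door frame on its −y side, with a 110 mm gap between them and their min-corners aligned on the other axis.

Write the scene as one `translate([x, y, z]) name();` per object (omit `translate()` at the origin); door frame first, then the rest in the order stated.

door_frame();
translate([0, -296, 0]) I_beam();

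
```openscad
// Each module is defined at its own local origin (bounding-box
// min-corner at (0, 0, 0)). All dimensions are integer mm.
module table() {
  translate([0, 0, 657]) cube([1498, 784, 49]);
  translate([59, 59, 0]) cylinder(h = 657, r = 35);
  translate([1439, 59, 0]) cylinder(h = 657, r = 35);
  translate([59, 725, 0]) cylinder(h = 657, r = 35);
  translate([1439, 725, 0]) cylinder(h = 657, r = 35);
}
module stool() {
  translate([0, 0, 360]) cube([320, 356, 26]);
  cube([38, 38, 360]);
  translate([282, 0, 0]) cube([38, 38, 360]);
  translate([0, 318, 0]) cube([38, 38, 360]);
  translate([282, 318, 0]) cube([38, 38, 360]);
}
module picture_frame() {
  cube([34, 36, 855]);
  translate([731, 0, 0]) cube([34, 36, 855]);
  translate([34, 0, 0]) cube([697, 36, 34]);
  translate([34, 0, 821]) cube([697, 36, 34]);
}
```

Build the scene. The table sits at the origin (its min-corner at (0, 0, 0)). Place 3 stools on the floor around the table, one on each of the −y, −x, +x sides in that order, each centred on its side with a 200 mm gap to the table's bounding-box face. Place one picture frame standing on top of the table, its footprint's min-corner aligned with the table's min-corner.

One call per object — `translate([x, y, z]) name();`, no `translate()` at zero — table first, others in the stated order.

table();
translate([589, -556, 0]) stool();
translate([-520, 214, 0]) stool();
translate([1698, 214, 0]) stool();
translate([0, 0, 706]) picture_frame();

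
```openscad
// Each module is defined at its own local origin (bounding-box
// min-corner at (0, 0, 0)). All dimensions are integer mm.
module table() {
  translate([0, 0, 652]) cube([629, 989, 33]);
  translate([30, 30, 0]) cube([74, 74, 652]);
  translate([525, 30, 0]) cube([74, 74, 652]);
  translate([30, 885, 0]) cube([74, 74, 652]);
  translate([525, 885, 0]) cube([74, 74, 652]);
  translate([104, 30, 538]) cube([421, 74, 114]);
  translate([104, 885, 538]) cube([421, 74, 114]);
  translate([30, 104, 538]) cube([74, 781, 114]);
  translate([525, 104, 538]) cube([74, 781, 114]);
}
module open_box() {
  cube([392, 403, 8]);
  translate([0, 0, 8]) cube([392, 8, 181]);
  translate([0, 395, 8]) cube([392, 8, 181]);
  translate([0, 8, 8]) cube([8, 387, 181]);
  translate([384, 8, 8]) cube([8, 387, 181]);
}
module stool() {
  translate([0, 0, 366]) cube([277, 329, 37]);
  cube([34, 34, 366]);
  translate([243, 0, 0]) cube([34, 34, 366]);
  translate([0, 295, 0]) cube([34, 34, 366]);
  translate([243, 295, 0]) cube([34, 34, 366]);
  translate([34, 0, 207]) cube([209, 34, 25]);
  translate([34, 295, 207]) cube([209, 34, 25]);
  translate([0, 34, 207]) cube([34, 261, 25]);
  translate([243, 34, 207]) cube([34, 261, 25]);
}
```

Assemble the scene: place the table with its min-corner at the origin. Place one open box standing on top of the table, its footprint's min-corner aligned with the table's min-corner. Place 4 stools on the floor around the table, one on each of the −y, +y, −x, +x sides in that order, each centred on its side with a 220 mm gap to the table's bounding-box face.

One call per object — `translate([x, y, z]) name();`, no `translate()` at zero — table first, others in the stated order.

table();
translate([0, 0, 685]) open_box();
translate([176, -549, 0]) stool();
translate([176, 1209, 0]) stool();
translate([-497, 330, 0]) stool();
translate([849, 330, 0]) stool();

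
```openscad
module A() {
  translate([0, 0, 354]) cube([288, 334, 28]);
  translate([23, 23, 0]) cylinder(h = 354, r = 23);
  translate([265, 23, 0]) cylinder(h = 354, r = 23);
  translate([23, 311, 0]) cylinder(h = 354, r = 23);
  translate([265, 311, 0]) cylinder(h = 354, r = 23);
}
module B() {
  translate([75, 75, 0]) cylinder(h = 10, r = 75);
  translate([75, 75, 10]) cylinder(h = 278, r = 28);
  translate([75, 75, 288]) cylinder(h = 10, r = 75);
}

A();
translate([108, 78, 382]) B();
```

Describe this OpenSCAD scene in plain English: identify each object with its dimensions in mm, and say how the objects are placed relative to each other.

A is a four-legged stool. The seat is 288×334 mm, 28 mm thick, top at z = 382 mm. It stands on four round legs, each 46 mm in diameter, from z = 0 to the seat underside, each leg's axis is inset half a diameter from the nearest pair of seat edges (so the leg's bounding box is flush with the corner).

B is a spool: two coaxial disc flanges of radius 75 mm and thickness 10 mm, joined by a core cylinder of radius 28 mm and height 278 mm. The lower flange rests on z = 0 and the three cylinders share a vertical axis.

The spool is on top of the stool.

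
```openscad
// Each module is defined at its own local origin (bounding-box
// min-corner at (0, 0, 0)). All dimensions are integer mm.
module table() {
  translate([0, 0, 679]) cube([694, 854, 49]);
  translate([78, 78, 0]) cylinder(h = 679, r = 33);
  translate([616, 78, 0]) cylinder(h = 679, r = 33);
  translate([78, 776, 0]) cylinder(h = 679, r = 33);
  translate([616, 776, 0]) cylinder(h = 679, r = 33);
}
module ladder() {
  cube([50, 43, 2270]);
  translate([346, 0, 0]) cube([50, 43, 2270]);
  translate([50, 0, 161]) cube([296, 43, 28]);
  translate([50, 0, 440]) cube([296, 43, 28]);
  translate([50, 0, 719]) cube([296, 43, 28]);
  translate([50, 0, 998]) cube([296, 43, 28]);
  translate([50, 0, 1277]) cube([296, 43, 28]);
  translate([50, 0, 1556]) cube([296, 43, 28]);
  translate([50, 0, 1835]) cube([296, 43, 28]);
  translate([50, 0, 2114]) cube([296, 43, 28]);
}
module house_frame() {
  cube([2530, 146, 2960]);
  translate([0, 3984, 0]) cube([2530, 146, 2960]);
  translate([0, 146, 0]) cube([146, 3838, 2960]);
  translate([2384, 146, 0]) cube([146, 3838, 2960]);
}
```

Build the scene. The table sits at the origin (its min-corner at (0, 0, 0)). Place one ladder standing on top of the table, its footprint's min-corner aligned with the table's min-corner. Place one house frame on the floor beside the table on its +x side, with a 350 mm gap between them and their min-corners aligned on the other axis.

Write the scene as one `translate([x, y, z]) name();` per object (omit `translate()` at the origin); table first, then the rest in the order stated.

table();
translate([0, 0, 728]) ladder();
translate([1044, 0, 0]) house_frame();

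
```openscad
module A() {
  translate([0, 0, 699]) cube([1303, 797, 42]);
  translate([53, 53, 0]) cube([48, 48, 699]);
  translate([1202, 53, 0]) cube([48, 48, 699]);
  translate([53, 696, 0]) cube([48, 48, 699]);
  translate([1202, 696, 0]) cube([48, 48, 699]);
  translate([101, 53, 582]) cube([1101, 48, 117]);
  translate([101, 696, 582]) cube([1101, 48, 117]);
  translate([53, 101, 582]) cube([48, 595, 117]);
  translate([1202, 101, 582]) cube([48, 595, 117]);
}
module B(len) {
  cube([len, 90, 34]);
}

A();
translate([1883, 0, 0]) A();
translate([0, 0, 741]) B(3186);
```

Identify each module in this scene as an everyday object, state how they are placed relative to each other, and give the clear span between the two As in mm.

Second table starts at x = 1883; first ends at x = 1303; clear span = 1883 − 1303 = 580 mm.

A is a table. B is a beam. A beam spans the tops of two tables. The clear span between the two tables is 580 mm.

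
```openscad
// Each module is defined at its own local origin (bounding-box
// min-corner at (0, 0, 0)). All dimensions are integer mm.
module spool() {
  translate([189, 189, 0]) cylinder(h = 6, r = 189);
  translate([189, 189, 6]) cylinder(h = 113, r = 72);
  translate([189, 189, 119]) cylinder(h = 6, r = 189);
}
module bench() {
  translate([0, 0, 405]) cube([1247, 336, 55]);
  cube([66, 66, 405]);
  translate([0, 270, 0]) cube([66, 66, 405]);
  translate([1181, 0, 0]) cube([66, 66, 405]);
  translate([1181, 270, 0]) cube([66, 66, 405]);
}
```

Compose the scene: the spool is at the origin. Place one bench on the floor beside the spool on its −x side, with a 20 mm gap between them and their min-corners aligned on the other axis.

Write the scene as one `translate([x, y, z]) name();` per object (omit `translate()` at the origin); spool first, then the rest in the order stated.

spool();
translate([-1267, 0, 0]) bench();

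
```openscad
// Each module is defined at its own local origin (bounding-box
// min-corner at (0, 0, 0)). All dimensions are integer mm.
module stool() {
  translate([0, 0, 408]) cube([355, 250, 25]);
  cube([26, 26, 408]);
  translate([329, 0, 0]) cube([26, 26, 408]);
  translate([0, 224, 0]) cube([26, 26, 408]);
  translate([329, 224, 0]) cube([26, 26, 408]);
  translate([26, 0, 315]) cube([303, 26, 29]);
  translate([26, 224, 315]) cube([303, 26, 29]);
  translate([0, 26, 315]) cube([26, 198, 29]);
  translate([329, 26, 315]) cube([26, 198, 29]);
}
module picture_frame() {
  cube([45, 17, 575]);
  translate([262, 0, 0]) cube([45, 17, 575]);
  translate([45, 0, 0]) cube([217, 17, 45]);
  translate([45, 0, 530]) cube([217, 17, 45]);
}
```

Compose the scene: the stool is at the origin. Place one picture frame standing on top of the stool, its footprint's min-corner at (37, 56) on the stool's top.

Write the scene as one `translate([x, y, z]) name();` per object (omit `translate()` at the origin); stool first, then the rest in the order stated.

stool();
translate([37, 56, 433]) picture_frame();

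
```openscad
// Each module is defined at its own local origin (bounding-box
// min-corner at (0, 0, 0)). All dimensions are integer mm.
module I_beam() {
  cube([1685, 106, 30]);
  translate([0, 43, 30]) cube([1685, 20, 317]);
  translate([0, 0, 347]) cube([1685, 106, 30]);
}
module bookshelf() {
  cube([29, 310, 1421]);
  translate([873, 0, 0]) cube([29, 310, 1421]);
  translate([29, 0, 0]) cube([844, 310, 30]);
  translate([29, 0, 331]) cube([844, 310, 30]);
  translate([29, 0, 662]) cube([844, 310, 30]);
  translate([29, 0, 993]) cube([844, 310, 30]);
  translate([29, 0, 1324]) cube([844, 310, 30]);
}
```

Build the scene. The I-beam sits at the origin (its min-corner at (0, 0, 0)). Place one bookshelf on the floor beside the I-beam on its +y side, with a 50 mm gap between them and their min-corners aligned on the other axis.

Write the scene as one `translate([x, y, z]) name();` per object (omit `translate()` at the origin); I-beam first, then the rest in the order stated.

I_beam();
translate([0, 156, 0]) bookshelf();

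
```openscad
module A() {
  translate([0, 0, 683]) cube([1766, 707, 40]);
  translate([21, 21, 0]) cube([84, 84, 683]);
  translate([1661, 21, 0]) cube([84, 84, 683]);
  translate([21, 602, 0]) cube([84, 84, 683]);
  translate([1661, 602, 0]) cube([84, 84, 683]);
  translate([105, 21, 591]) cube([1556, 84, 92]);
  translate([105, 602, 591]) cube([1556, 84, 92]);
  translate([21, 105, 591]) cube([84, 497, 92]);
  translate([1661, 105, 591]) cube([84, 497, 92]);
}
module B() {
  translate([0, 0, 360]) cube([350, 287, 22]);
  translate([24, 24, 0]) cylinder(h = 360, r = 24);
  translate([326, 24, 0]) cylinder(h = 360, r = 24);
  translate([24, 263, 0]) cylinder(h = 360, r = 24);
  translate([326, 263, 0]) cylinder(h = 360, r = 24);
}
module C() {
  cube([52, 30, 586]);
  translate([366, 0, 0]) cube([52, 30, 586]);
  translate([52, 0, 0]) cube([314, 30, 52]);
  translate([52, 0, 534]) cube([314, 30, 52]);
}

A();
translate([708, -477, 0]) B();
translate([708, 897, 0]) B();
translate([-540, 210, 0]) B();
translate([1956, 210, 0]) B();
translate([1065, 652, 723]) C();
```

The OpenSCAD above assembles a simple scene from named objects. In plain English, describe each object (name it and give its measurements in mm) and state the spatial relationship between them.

A is a table with a 1766×707 mm rectangular top, 40 mm thick, top surface at z = 723 mm, supported by four 84×84 mm square legs, each inset 21 mm from the nearest pair of top edges, running from the floor. Four apron rails, 84 mm thick and 92 mm tall, run between adjacent legs with their top edges flush with the underside of the top and their outer faces flush with the legs' outer faces.

B is a simple wooden stool: a rectangular seat 350 mm (x) by 287 mm (y), 22 mm thick, top face at z = 382 mm, on four round legs, each 48 mm in diameter. The legs rest on z = 0, each leg's axis is inset half a diameter from the nearest pair of seat edges (so the leg's bounding box is flush with the corner).

C is a picture frame with a 314×482 mm rectangular opening (x by z) and a uniform 52 mm border on every side. Frame depth is 30 mm along y. It is built from two vertical stiles running the full outside height and two horizontal rails spanning the gap between the stiles.

Four stools sit around the table at the −y, +y, −x, +x sides. The picture frame is on top of the table.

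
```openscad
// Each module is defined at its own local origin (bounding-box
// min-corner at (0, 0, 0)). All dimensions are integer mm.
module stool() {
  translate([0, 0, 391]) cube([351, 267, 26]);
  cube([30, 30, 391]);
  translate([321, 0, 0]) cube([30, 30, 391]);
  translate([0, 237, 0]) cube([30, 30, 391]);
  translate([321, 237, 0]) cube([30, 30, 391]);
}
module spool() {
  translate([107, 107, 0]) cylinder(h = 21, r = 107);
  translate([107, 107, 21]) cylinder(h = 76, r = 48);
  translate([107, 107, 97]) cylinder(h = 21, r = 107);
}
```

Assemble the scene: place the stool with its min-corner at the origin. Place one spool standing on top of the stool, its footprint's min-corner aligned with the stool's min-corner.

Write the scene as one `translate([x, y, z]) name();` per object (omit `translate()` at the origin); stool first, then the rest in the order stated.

stool();
translate([0, 0, 417]) spool();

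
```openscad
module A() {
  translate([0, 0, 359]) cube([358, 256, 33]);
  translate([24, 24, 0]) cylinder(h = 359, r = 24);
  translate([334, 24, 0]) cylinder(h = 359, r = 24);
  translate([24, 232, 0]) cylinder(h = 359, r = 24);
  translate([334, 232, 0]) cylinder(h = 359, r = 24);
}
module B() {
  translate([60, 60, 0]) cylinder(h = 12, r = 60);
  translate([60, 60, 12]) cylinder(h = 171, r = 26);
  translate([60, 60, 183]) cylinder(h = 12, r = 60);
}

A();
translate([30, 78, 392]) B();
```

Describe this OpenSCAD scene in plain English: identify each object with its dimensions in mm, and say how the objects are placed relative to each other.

A is a four-legged stool. The seat is a 358×256×33 mm slab whose top surface is at z = 392 mm; four round legs, each 48 mm in diameter, run from the floor (z = 0) to the underside of the seat, each leg's axis is inset half a diameter from the nearest pair of seat edges (so the leg's bounding box is flush with the corner).

B is a spool: two coaxial disc flanges of radius 60 mm and thickness 12 mm, joined by a core cylinder of radius 26 mm and height 171 mm. The lower flange rests on z = 0 and the three cylinders share a vertical axis.

The spool is on top of the stool.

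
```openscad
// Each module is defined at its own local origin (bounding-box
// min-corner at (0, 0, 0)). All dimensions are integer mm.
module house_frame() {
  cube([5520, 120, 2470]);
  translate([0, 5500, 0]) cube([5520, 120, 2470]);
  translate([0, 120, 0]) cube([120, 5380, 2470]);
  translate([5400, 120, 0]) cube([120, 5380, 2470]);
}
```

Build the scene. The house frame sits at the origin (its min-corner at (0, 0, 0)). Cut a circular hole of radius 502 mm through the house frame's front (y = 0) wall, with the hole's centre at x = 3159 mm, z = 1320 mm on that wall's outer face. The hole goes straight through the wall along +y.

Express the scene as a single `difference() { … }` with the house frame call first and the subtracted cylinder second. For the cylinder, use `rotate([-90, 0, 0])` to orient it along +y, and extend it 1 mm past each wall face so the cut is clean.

difference() {
  house_frame();
  translate([3159, -1, 1320]) rotate([-90, 0, 0]) cylinder(h = 122, r = 502);
}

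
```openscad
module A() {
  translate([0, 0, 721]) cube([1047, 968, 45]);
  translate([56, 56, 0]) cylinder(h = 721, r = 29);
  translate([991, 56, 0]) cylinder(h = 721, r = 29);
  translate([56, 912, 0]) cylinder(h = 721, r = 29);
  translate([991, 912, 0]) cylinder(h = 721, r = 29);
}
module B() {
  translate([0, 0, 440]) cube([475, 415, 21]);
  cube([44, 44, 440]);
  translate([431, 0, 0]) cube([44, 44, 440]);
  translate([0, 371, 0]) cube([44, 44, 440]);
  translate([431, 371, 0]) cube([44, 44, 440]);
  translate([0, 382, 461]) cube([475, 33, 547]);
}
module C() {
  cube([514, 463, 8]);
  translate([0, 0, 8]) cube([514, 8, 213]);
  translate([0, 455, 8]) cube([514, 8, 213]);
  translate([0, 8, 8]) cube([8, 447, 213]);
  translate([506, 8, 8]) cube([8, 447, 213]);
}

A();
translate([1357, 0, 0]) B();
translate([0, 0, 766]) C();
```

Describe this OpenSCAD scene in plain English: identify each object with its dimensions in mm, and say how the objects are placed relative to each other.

A is a table with a 1047×968 mm rectangular top, 45 mm thick, top surface at z = 766 mm, supported by four round legs of 58 mm diameter, each leg's bounding box inset 27 mm from the nearest pair of top edges, running from the floor.

B is a chair: 475×415 mm seat, 21 mm thick, top at z = 461 mm, on four 44 mm square corner legs flush with the seat edges. A 33 mm thick backrest slab spans the full seat width, extending 547 mm above the seat top, its back face flush with the seat's +y edge.

C is an open storage box with external size 514×463×221 mm and wall thickness 8 mm (the base is also 8 mm thick). The base covers the whole footprint; the four walls stand on the base, with the y-facing walls full-width and the x-facing walls fitting between their inner faces.

The chair is on the floor beside the table on its +x side. The open box is on top of the table.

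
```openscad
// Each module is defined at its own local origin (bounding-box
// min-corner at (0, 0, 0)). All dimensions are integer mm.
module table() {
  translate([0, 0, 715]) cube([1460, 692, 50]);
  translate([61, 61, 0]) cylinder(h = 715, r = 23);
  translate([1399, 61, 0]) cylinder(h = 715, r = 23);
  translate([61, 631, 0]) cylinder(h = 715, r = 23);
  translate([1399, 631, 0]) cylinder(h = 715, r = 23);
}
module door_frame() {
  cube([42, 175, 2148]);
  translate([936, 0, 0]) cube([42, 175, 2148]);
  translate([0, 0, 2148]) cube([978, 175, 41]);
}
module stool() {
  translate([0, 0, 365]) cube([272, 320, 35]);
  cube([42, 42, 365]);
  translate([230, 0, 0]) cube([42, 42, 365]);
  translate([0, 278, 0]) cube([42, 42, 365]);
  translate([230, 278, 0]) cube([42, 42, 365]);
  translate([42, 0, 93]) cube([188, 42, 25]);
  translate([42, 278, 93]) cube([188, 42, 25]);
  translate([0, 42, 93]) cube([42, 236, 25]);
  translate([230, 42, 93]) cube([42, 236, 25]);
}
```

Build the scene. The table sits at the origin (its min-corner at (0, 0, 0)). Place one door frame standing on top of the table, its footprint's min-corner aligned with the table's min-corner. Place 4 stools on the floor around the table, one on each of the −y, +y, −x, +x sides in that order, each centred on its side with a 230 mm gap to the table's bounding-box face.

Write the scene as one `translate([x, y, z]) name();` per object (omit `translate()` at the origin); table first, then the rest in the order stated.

table();
translate([0, 0, 765]) door_frame();
translate([594, -550, 0]) stool();
translate([594, 922, 0]) stool();
translate([-502, 186, 0]) stool();
translate([1690, 186, 0]) stool();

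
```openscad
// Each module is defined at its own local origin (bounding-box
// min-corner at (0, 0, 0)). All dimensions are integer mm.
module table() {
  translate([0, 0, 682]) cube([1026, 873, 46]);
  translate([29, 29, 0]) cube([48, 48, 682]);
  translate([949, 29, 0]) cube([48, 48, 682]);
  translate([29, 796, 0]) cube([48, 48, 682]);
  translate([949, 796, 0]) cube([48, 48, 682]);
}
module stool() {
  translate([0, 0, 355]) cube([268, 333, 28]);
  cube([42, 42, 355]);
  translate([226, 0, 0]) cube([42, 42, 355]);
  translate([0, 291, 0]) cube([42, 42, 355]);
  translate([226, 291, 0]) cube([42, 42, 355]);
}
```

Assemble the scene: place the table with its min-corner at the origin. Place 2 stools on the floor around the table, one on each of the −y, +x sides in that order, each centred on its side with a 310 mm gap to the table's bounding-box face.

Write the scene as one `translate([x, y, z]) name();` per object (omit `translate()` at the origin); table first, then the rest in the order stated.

table();
translate([379, -643, 0]) stool();
translate([1336, 270, 0]) stool();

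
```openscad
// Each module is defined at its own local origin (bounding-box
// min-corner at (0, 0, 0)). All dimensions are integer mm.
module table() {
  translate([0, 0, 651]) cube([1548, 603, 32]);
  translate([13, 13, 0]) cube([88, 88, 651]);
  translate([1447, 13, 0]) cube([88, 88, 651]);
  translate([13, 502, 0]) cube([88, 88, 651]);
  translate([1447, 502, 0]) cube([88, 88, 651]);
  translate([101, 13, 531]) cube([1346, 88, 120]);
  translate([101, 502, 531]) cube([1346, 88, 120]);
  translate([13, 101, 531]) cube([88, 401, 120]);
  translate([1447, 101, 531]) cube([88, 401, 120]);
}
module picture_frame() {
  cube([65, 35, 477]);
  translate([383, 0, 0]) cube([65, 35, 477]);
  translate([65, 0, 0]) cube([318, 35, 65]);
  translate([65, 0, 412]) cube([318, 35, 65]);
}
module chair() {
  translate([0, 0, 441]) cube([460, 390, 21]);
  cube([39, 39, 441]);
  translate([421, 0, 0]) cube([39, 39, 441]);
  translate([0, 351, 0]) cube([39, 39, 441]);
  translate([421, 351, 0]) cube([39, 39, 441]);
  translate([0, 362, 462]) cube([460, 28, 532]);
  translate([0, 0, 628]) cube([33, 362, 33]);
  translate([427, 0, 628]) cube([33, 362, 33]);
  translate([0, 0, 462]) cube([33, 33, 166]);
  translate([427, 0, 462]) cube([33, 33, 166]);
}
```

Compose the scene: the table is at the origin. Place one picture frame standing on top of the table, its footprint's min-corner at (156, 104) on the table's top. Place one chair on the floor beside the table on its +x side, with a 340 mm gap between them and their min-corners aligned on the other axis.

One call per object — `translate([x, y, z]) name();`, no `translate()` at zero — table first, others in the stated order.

table();
translate([156, 104, 683]) picture_frame();
translate([1888, 0, 0]) chair();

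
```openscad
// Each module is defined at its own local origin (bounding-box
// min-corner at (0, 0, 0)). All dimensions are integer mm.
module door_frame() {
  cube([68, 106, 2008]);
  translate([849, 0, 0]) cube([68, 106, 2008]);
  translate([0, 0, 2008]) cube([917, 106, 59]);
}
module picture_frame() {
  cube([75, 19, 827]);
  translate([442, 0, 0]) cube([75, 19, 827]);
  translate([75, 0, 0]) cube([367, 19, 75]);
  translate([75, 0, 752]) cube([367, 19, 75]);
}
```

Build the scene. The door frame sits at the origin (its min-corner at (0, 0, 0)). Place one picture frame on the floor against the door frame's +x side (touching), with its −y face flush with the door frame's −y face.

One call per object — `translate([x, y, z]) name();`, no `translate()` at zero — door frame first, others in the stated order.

door_frame();
translate([917, 0, 0]) picture_frame();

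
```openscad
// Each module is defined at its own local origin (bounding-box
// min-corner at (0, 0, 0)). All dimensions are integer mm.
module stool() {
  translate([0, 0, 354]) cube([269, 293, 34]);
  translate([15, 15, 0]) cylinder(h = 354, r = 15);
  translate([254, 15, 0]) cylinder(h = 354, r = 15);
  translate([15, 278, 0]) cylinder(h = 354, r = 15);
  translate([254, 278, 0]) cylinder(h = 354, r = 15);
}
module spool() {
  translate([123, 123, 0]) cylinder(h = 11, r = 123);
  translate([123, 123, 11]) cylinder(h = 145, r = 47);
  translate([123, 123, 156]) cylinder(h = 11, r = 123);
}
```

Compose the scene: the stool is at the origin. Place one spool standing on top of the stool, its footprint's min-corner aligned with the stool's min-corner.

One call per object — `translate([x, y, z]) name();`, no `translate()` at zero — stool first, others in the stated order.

stool();
translate([0, 0, 388]) spool();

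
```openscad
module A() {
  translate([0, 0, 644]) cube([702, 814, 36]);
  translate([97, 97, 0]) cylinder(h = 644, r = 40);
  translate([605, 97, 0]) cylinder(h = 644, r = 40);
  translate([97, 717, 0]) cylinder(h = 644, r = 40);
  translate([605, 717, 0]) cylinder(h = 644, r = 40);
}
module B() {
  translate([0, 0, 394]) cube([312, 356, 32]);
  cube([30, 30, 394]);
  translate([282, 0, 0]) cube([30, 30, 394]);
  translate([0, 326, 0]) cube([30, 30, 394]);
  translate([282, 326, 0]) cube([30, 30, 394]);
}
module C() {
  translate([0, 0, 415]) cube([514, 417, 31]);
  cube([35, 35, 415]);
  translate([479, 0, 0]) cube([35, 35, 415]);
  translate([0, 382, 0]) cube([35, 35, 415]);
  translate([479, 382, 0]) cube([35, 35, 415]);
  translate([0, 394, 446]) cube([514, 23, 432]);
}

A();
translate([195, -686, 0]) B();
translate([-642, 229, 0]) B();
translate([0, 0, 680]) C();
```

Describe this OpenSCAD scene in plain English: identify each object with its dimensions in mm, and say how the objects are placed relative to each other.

A is a rectangular dining table. The top is 702×814×36 mm with its upper surface at z = 680 mm. It stands on four round legs of 80 mm diameter, each leg's bounding box inset 57 mm from the nearest pair of top edges, running from the floor to the underside of the top.

B is a simple wooden stool: a rectangular seat 312 mm (x) by 356 mm (y), 32 mm thick, top face at z = 426 mm, on four square legs, each 30×30 mm in cross-section. The legs rest on z = 0, each flush with a corner of the seat.

C is a chair: 514×417 mm seat, 31 mm thick, top at z = 446 mm, on four 35 mm square corner legs flush with the seat edges. A 23 mm thick backrest slab spans the full seat width, extending 432 mm above the seat top, its back face flush with the seat's +y edge.

Two stools sit around the table at the −y, −x sides. The chair is on top of the table.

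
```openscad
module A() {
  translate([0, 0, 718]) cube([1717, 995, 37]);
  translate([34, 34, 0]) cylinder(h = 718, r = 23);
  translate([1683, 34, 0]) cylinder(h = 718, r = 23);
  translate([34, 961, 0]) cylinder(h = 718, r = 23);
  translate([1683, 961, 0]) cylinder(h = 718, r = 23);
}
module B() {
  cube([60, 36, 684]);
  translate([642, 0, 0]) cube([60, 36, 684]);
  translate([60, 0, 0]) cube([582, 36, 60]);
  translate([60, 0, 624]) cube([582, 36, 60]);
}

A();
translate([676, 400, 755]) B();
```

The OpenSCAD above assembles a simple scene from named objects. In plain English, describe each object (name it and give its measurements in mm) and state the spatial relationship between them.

A is a table with a 1717×995 mm rectangular top, 37 mm thick, top surface at z = 755 mm, supported by four round legs of 46 mm diameter, each leg's bounding box inset 11 mm from the nearest pair of top edges, running from the floor.

B is a rectangular picture frame lying in the x–z plane (depth along y). The opening is 582 mm wide (x) by 564 mm tall (z), surrounded by a border 60 mm wide on all four sides. The frame is 36 mm deep and is made of two full-height vertical stiles with two horizontal rails fitted between them.

The picture frame is on top of the table.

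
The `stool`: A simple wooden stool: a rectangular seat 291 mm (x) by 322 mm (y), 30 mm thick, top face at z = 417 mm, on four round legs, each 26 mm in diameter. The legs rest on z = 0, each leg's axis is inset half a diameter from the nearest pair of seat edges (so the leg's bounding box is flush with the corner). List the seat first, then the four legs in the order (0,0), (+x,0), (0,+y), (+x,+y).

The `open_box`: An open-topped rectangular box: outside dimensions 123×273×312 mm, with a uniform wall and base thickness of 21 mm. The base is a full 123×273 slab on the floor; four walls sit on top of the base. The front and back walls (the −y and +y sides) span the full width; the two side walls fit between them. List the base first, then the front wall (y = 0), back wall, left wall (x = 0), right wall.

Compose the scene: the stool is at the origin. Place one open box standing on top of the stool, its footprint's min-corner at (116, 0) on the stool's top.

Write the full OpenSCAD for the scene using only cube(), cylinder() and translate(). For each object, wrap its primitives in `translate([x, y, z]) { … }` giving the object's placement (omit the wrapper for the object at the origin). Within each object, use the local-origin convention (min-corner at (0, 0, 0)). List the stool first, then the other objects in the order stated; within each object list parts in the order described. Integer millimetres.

translate([0, 0, 387]) cube([291, 322, 30]);
translate([13, 13, 0]) cylinder(h = 387, r = 13);
translate([278, 13, 0]) cylinder(h = 387, r = 13);
translate([13, 309, 0]) cylinder(h = 387, r = 13);
translate([278, 309, 0]) cylinder(h = 387, r = 13);
translate([116, 0, 417]) {
  cube([123, 273, 21]);
  translate([0, 0, 21]) cube([123, 21, 291]);
  translate([0, 252, 21]) cube([123, 21, 291]);
  translate([0, 21, 21]) cube([21, 231, 291]);
  translate([102, 21, 21]) cube([21, 231, 291]);
}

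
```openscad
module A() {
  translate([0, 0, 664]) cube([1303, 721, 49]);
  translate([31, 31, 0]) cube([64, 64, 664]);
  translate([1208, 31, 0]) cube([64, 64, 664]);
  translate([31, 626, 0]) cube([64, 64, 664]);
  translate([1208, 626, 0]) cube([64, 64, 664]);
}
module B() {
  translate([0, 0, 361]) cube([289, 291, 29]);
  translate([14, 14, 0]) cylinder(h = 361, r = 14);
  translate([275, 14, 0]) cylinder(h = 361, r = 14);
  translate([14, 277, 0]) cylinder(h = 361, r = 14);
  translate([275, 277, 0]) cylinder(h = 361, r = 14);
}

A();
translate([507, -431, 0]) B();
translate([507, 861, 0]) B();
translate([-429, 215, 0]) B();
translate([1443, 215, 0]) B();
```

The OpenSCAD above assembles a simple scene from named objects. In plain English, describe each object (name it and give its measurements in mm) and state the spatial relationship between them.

A is a table: top 1303 mm (x) × 721 mm (y), 49 mm thick, upper face at z = 713 mm, on four 64×64 mm square legs, each inset 31 mm from the nearest pair of top edges, running from z = 0 to the bottom of the top.

B is a simple wooden stool: a rectangular seat 289 mm (x) by 291 mm (y), 29 mm thick, top face at z = 390 mm, on four round legs, each 28 mm in diameter. The legs rest on z = 0, each leg's axis is inset half a diameter from the nearest pair of seat edges (so the leg's bounding box is flush with the corner).

Four stools sit around the table at the −y, +y, −x, +x sides.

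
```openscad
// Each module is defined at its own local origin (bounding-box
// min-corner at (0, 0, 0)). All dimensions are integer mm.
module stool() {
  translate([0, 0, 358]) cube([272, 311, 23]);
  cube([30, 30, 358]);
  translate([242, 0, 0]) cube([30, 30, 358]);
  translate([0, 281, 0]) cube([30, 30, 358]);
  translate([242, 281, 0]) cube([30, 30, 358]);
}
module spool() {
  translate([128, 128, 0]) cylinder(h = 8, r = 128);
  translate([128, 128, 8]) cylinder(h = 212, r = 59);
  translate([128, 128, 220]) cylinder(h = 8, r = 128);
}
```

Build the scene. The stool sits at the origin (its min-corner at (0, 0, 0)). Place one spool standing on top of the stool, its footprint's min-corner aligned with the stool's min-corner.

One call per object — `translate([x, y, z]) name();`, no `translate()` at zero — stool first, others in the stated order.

stool();
translate([0, 0, 381]) spool();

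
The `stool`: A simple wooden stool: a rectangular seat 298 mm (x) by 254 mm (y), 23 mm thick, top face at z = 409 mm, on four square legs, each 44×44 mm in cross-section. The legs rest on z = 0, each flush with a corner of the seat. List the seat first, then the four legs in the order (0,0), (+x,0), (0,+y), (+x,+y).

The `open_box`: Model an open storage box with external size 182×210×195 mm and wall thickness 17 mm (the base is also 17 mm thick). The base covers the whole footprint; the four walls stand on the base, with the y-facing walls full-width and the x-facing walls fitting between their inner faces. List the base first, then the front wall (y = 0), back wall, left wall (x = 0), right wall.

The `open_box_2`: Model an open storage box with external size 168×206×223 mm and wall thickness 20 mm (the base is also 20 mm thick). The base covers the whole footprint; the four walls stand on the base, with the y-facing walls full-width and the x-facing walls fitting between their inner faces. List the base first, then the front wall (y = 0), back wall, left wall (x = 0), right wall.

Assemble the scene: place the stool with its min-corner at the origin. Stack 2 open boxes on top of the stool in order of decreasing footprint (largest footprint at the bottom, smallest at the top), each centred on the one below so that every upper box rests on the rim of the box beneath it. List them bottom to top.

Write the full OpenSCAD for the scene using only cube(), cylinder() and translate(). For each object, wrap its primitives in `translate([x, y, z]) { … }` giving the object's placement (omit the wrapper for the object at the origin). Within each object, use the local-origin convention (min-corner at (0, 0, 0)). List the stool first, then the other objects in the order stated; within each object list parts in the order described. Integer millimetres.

translate([0, 0, 386]) cube([298, 254, 23]);
cube([44, 44, 386]);
translate([254, 0, 0]) cube([44, 44, 386]);
translate([0, 210, 0]) cube([44, 44, 386]);
translate([254, 210, 0]) cube([44, 44, 386]);
translate([58, 22, 409]) {
  cube([182, 210, 17]);
  translate([0, 0, 17]) cube([182, 17, 178]);
  translate([0, 193, 17]) cube([182, 17, 178]);
  translate([0, 17, 17]) cube([17, 176, 178]);
  translate([165, 17, 17]) cube([17, 176, 178]);
}
translate([65, 24, 604]) {
  cube([168, 206, 20]);
  translate([0, 0, 20]) cube([168, 20, 203]);
  translate([0, 186, 20]) cube([168, 20, 203]);
  translate([0, 20, 20]) cube([20, 166, 203]);
  translate([148, 20, 20]) cube([20, 166, 203]);
}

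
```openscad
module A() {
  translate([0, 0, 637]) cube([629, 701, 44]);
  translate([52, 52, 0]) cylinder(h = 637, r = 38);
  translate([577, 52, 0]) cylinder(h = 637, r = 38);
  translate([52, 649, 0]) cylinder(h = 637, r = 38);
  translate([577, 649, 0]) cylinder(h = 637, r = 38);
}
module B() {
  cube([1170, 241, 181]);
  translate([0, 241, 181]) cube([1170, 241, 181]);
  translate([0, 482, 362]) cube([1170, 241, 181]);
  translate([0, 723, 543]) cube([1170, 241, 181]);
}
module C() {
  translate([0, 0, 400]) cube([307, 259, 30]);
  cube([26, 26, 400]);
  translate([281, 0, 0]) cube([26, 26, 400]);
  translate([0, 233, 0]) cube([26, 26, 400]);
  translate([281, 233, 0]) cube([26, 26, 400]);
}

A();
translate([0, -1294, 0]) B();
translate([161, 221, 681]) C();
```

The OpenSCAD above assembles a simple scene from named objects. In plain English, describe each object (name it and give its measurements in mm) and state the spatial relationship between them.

A is a table: top 629 mm (x) × 701 mm (y), 44 mm thick, upper face at z = 681 mm, on four round legs of 76 mm diameter, each leg's bounding box inset 14 mm from the nearest pair of top edges, running from z = 0 to the bottom of the top.

B is a straight staircase of 4 solid steps. Each step is 1170 mm wide (x), 241 mm deep (y, the going) and 181 mm tall (the rise). The first step rests on the floor; each subsequent step sits one going further in +y and one rise higher in +z, directly behind and above the previous step with no overlap.

C is a simple wooden stool: a rectangular seat 307 mm (x) by 259 mm (y), 30 mm thick, top face at z = 430 mm, on four square legs, each 26×26 mm in cross-section. The legs rest on z = 0, each flush with a corner of the seat.

The staircase is on the floor beside the table on its −y side. The stool is on top of the table, centred.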